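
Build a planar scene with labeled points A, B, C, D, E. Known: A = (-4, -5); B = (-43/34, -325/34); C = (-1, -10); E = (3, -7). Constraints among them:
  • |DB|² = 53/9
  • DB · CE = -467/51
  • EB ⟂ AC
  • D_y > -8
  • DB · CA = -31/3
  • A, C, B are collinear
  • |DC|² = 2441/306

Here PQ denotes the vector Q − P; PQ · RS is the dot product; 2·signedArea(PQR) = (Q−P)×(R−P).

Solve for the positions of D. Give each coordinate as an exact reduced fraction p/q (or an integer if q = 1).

1. D_x = -77/102  [DB · CA = -31/3 ∩ DB · CE = -467/51]
2. D_y = -733/102  [DB · CA = -31/3 ∩ DB · CE = -467/51]
   → D = (-77/102, -733/102)

D = (-77/102, -733/102)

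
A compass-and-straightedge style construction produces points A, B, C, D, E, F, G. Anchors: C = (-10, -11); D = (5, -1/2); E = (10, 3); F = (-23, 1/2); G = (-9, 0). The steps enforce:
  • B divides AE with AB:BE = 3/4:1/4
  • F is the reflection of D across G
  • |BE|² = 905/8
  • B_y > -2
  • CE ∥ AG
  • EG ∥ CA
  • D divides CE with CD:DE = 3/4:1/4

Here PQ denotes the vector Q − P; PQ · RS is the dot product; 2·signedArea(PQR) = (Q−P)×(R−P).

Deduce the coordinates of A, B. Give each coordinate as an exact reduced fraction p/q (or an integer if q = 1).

A = (-29, -14)
B = (1/4, -5/4)

1. A_x = -29  [CE ∥ AG ∩ EG ∥ CA]
2. A_y = -14  [CE ∥ AG ∩ EG ∥ CA]
   → A = (-29, -14)
3. B_x = 1/4  [B divides AE with AB:BE = 3/4:1/4]
4. B_y = -5/4  [B divides AE with AB:BE = 3/4:1/4]
   → B = (1/4, -5/4)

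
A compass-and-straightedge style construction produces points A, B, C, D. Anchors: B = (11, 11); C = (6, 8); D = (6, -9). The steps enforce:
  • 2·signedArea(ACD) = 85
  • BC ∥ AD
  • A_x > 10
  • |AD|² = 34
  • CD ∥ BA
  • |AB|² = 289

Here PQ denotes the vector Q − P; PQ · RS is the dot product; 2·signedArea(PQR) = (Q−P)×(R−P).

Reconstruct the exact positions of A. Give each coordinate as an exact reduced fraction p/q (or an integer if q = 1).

1. A_x = 11  [BC ∥ AD ∩ CD ∥ BA]
2. A_y = -6  [BC ∥ AD ∩ CD ∥ BA]
   → A = (11, -6)

A = (11, -6)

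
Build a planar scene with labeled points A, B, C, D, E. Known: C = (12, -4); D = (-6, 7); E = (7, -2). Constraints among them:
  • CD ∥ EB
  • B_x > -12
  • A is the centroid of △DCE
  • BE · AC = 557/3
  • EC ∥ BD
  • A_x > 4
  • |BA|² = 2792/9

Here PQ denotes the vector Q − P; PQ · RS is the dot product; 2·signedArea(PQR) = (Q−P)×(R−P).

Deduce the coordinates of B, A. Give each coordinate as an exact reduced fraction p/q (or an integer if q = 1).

A = (13/3, 1/3)
B = (-11, 9)

1. B_x = -11  [EC ∥ BD ∩ CD ∥ EB]
2. B_y = 9  [EC ∥ BD ∩ CD ∥ EB]
   → B = (-11, 9)
3. A_x = 13/3  [A is the centroid of △DCE]
4. A_y = 1/3  [A is the centroid of △DCE]
   → A = (13/3, 1/3)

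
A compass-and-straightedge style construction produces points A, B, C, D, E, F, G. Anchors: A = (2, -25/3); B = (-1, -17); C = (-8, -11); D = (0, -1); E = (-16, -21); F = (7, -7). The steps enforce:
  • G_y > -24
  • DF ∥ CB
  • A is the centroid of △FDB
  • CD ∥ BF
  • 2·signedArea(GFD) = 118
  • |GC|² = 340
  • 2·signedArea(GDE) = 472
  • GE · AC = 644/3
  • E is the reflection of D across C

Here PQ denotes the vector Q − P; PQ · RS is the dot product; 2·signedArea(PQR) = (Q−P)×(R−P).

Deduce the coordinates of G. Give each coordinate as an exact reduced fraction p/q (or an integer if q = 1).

G = (6, -23)

1. G_x = 6  [GE · AC = 644/3 ∩ 2·signedArea(GFD) = 118]
2. G_y = -23  [GE · AC = 644/3 ∩ 2·signedArea(GFD) = 118]
   → G = (6, -23)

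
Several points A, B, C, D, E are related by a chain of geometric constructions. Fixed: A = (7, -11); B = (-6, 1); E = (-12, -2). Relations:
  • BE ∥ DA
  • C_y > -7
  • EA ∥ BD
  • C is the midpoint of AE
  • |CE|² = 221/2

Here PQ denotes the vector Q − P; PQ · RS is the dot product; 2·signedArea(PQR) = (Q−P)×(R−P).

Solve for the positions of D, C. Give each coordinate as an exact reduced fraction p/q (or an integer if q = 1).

1. D_x = 13  [BE ∥ DA ∩ EA ∥ BD]
2. D_y = -8  [BE ∥ DA ∩ EA ∥ BD]
   → D = (13, -8)
3. C_x = -5/2  [C is the midpoint of AE]
4. C_y = -13/2  [C is the midpoint of AE]
   → C = (-5/2, -13/2)

C = (-5/2, -13/2)
D = (13, -8)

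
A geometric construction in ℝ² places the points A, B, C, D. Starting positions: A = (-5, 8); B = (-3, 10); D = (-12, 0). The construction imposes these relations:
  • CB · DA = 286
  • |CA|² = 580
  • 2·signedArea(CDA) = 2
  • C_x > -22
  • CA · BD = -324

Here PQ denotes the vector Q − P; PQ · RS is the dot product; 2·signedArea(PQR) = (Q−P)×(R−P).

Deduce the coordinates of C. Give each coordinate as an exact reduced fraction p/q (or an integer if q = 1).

1. C_x = -21  [CB · DA = 286 ∩ CA · BD = -324]
2. C_y = -10  [CB · DA = 286 ∩ CA · BD = -324]
   → C = (-21, -10)

C = (-21, -10)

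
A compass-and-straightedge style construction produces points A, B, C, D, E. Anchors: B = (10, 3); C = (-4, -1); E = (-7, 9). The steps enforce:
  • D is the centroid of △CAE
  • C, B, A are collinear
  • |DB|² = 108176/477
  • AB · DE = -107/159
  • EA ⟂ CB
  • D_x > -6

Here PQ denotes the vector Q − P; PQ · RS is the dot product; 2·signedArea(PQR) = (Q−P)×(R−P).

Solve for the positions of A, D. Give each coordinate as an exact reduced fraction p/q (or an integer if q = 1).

A = (-219/53, -55/53)
D = (-802/159, 123/53)

1. A_x = -219/53  [C, B, A are collinear ∩ EA ⟂ CB]
2. A_y = -55/53  [C, B, A are collinear ∩ EA ⟂ CB]
   → A = (-219/53, -55/53)
3. D_x = -802/159  [D is the centroid of △CAE]
4. D_y = 123/53  [D is the centroid of △CAE]
   → D = (-802/159, 123/53)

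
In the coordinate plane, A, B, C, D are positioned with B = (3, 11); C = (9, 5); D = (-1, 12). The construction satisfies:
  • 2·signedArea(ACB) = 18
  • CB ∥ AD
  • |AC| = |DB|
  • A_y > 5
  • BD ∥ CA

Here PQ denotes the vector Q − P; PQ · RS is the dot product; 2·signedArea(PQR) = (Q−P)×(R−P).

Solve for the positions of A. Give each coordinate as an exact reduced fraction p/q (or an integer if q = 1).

A = (5, 6)

1. A_x = 5  [CB ∥ AD ∩ BD ∥ CA]
2. A_y = 6  [CB ∥ AD ∩ BD ∥ CA]
   → A = (5, 6)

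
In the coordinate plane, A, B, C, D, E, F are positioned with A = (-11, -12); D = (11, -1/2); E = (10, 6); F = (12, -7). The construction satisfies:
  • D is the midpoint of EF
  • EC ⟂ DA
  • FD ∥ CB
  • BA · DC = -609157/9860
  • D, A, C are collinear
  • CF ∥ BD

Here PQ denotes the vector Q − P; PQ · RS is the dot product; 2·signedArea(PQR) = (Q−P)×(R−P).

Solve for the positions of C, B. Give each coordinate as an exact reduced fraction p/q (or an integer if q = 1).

1. C_x = 31757/2465  [D, A, C are collinear ∩ EC ⟂ DA]
2. C_y = 1194/2465  [D, A, C are collinear ∩ EC ⟂ DA]
   → C = (31757/2465, 1194/2465)
3. B_x = 29292/2465  [CF ∥ BD ∩ FD ∥ CB]
4. B_y = 34433/4930  [CF ∥ BD ∩ FD ∥ CB]
   → B = (29292/2465, 34433/4930)

B = (29292/2465, 34433/4930)
C = (31757/2465, 1194/2465)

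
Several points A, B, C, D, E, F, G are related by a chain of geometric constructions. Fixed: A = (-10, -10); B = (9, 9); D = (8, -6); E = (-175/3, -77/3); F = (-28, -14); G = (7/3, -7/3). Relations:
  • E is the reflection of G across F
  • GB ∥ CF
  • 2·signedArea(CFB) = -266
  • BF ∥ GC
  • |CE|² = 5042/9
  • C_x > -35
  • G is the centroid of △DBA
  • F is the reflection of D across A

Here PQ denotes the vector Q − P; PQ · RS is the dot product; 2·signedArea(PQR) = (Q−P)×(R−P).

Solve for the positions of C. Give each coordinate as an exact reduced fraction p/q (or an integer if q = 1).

1. C_x = -104/3  [GB ∥ CF ∩ BF ∥ GC]
2. C_y = -76/3  [GB ∥ CF ∩ BF ∥ GC]
   → C = (-104/3, -76/3)

C = (-104/3, -76/3)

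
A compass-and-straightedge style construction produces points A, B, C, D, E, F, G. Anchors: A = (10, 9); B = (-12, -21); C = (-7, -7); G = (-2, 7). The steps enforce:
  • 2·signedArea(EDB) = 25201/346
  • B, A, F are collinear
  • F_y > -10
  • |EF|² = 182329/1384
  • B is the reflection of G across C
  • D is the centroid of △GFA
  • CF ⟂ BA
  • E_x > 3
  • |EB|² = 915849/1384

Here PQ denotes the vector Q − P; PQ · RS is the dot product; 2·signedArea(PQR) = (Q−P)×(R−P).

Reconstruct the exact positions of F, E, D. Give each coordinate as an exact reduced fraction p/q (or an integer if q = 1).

D = (1531/1038, 2245/1038)
E = (2223/692, -177/692)
F = (-1237/346, -3291/346)

1. F_x = -1237/346  [B, A, F are collinear ∩ CF ⟂ BA]
2. F_y = -3291/346  [B, A, F are collinear ∩ CF ⟂ BA]
   → F = (-1237/346, -3291/346)
3. D_x = 1531/1038  [D is the centroid of △GFA]
4. D_y = 2245/1038  [D is the centroid of △GFA]
   → D = (1531/1038, 2245/1038)
5. E_x = 2223/692  [line 24043/1038·x + -13987/1038·y + -13469/173 = 0 ∩ |EB|² = 915849/1384]
6. E_y = -177/692  [line 24043/1038·x + -13987/1038·y + -13469/173 = 0 ∩ |EB|² = 915849/1384]
   → E = (2223/692, -177/692)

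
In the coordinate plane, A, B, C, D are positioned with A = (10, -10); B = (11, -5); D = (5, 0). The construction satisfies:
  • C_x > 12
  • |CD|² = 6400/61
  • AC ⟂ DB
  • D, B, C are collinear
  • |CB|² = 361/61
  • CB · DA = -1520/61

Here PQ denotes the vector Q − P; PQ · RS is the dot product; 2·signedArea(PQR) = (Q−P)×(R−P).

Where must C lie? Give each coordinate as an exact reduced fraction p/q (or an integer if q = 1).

C = (785/61, -400/61)

1. C_x = 785/61  [D, B, C are collinear ∩ AC ⟂ DB]
2. C_y = -400/61  [D, B, C are collinear ∩ AC ⟂ DB]
   → C = (785/61, -400/61)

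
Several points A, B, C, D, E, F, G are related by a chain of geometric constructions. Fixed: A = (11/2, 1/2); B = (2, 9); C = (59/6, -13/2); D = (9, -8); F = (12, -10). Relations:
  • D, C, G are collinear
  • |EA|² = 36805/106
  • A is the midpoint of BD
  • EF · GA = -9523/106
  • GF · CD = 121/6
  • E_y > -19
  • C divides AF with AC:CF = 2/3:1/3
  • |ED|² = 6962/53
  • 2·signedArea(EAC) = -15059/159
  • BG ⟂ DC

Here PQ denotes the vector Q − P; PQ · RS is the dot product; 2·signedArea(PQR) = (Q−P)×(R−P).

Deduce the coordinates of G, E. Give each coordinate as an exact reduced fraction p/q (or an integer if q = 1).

1. G_x = 772/53  [D, C, G are collinear ∩ BG ⟂ DC]
2. G_y = 107/53  [D, C, G are collinear ∩ BG ⟂ DC]
   → G = (772/53, 107/53)
3. E_x = 182/53  [EF · GA = -9523/106 ∩ 2·signedArea(EAC) = -15059/159]
4. E_y = -955/53  [EF · GA = -9523/106 ∩ 2·signedArea(EAC) = -15059/159]
   → E = (182/53, -955/53)

E = (182/53, -955/53)
G = (772/53, 107/53)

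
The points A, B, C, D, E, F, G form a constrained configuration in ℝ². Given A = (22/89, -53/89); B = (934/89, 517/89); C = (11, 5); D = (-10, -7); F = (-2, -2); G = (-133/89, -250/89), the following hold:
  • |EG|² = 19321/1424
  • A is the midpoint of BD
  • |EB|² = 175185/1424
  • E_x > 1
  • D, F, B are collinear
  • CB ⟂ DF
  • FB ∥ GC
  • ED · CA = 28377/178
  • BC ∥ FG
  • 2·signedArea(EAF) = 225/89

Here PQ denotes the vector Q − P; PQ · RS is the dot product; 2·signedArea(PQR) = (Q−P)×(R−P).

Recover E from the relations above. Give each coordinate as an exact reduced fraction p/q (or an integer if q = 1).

E = (145/89, -305/356)

1. E_x = 145/89  [2·signedArea(EAF) = 225/89 ∩ ED · CA = 28377/178]
2. E_y = -305/356  [2·signedArea(EAF) = 225/89 ∩ ED · CA = 28377/178]
   → E = (145/89, -305/356)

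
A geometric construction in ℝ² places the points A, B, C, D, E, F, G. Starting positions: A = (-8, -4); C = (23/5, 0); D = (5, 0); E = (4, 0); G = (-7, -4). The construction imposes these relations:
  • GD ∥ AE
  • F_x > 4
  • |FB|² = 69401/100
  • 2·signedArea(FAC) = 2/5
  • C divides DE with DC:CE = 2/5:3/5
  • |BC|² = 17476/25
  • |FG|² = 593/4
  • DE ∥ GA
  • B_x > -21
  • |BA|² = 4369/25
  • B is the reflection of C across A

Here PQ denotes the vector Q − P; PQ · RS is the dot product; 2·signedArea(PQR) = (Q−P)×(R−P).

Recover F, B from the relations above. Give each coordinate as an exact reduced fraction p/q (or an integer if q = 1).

1. F_x = 9/2  [line -4·x + 63/5·y + 18 = 0 ∩ |FG|² = 593/4]
2. F_y = 0  [line -4·x + 63/5·y + 18 = 0 ∩ |FG|² = 593/4]
   → F = (9/2, 0)
3. B_x = -103/5  [B is the reflection of C across A]
4. B_y = -8  [B is the reflection of C across A]
   → B = (-103/5, -8)

B = (-103/5, -8)
F = (9/2, 0)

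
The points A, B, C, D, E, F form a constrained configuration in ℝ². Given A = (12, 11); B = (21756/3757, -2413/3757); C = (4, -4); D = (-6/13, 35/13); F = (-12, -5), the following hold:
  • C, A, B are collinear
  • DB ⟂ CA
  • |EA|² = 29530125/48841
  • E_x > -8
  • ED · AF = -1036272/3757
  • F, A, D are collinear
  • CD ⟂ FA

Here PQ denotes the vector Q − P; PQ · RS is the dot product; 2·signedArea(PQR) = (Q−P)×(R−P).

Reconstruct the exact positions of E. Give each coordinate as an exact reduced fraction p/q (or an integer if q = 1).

1. E_x = -28374/3757  [line 24·x + 16·y + 916048/3757 = 0 ∩ |EA|² = 29530125/48841]
2. E_y = -14692/3757  [line 24·x + 16·y + 916048/3757 = 0 ∩ |EA|² = 29530125/48841]
   → E = (-28374/3757, -14692/3757)

E = (-28374/3757, -14692/3757)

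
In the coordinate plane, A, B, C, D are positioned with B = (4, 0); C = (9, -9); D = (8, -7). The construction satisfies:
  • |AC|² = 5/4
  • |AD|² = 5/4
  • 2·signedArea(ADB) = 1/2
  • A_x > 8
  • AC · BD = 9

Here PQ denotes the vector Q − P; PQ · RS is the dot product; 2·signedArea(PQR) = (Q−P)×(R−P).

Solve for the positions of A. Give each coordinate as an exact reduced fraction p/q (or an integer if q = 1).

1. A_x = 17/2  [AC · BD = 9 ∩ 2·signedArea(ADB) = 1/2]
2. A_y = -8  [AC · BD = 9 ∩ 2·signedArea(ADB) = 1/2]
   → A = (17/2, -8)

A = (17/2, -8)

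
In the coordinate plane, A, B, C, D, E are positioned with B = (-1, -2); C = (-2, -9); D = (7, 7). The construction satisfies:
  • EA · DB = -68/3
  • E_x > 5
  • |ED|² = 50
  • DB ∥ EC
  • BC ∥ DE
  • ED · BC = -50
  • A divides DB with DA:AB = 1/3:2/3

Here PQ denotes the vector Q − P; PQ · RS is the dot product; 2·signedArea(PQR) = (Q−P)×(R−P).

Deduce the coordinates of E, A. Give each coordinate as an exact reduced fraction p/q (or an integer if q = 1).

1. E_x = 6  [DB ∥ EC ∩ BC ∥ DE]
2. E_y = 0  [DB ∥ EC ∩ BC ∥ DE]
   → E = (6, 0)
3. A_x = 13/3  [A divides DB with DA:AB = 1/3:2/3]
4. A_y = 4  [A divides DB with DA:AB = 1/3:2/3]
   → A = (13/3, 4)

A = (13/3, 4)
E = (6, 0)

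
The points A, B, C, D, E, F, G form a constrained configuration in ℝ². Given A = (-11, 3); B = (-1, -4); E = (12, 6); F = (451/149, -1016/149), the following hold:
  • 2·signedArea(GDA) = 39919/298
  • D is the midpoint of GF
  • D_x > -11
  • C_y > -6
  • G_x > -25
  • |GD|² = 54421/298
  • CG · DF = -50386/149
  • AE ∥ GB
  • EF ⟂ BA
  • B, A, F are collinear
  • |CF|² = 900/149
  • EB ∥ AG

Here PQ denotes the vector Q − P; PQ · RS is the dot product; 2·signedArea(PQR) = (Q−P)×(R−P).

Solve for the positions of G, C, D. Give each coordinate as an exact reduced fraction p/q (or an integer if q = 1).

C = (151/149, -806/149)
D = (-3125/298, -2059/298)
G = (-24, -7)

1. G_x = -24  [AE ∥ GB ∩ EB ∥ AG]
2. G_y = -7  [AE ∥ GB ∩ EB ∥ AG]
   → G = (-24, -7)
3. D_x = -3125/298  [D is the midpoint of GF]
4. D_y = -2059/298  [D is the midpoint of GF]
   → D = (-3125/298, -2059/298)
5. C_x = 151/149  [line -4027/298·x + -27/298·y + 3935/298 = 0 ∩ |CF|² = 900/149]
6. C_y = -806/149  [line -4027/298·x + -27/298·y + 3935/298 = 0 ∩ |CF|² = 900/149]
   → C = (151/149, -806/149)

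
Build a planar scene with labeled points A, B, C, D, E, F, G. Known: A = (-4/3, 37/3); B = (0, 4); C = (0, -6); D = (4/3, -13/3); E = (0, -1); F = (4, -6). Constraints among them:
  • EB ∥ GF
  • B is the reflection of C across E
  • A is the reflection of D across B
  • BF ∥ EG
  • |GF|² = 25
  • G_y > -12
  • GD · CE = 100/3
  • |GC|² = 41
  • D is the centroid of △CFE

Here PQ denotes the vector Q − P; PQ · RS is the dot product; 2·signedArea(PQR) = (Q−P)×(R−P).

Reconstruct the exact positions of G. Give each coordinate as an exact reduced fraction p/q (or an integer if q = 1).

1. G_x = 4  [EB ∥ GF ∩ BF ∥ EG]
2. G_y = -11  [EB ∥ GF ∩ BF ∥ EG]
   → G = (4, -11)

G = (4, -11)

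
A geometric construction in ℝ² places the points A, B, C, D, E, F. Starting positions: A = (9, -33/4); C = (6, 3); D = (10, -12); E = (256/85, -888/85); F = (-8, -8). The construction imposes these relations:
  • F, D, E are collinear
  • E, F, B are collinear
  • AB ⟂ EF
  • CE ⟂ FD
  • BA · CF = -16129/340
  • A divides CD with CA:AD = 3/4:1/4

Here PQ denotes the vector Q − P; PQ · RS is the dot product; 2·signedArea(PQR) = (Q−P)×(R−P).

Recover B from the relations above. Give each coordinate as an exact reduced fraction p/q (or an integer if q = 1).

B = (1403/170, -987/85)

1. B_x = 1403/170  [E, F, B are collinear ∩ AB ⟂ EF]
2. B_y = -987/85  [E, F, B are collinear ∩ AB ⟂ EF]
   → B = (1403/170, -987/85)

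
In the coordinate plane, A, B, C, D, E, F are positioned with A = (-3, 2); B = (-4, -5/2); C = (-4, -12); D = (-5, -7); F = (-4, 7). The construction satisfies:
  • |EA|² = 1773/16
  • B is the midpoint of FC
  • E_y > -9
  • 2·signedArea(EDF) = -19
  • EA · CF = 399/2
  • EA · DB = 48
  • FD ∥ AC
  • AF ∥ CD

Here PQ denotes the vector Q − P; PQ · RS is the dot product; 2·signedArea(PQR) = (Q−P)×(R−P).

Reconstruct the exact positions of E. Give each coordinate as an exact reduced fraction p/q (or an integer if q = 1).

E = (-15/4, -17/2)

1. E_x = -15/4  [EA · CF = 399/2 ∩ EA · DB = 48]
2. E_y = -17/2  [EA · CF = 399/2 ∩ EA · DB = 48]
   → E = (-15/4, -17/2)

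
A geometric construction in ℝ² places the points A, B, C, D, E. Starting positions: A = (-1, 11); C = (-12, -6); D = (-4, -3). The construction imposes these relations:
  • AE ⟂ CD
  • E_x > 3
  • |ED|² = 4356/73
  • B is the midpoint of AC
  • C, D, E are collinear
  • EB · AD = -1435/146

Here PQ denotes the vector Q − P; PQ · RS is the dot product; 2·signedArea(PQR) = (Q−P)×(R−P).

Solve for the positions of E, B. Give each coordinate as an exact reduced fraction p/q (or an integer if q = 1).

B = (-13/2, 5/2)
E = (236/73, -21/73)

1. E_x = 236/73  [C, D, E are collinear ∩ AE ⟂ CD]
2. E_y = -21/73  [C, D, E are collinear ∩ AE ⟂ CD]
   → E = (236/73, -21/73)
3. B_x = -13/2  [B is the midpoint of AC]
4. B_y = 5/2  [B is the midpoint of AC]
   → B = (-13/2, 5/2)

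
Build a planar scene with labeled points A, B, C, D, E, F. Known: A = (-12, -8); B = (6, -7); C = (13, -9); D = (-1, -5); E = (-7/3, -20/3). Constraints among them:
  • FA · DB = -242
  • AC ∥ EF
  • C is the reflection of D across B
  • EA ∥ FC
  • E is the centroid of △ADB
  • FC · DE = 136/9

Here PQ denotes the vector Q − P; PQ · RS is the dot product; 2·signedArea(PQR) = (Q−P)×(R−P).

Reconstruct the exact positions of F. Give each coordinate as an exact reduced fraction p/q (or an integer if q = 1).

1. F_x = 68/3  [EA ∥ FC ∩ AC ∥ EF]
2. F_y = -23/3  [EA ∥ FC ∩ AC ∥ EF]
   → F = (68/3, -23/3)

F = (68/3, -23/3)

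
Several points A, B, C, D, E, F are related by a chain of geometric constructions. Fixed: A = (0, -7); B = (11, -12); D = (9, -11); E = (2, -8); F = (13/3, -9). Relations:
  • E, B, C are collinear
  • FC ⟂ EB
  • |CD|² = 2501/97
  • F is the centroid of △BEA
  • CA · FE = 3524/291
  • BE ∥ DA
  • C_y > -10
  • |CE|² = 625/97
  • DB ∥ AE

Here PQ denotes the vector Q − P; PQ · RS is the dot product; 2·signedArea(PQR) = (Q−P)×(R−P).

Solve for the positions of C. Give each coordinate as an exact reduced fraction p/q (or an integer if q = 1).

1. C_x = 419/97  [E, B, C are collinear ∩ FC ⟂ EB]
2. C_y = -876/97  [E, B, C are collinear ∩ FC ⟂ EB]
   → C = (419/97, -876/97)

C = (419/97, -876/97)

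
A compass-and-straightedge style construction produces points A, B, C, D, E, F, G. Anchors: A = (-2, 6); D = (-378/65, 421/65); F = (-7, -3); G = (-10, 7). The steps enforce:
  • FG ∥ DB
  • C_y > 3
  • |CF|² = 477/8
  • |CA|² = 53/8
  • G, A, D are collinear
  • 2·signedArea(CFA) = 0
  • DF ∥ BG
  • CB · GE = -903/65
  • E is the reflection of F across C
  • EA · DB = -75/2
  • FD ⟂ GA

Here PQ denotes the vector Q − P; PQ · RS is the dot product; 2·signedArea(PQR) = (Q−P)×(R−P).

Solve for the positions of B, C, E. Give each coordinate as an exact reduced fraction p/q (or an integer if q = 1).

1. B_x = -573/65  [DF ∥ BG ∩ FG ∥ DB]
2. B_y = 1071/65  [DF ∥ BG ∩ FG ∥ DB]
   → B = (-573/65, 1071/65)
3. C_x = -13/4  [line -9·x + 5·y + -48 = 0 ∩ |CF|² = 477/8]
4. C_y = 15/4  [line -9·x + 5·y + -48 = 0 ∩ |CF|² = 477/8]
   → C = (-13/4, 15/4)
5. E_x = 1/2  [E is the reflection of F across C]
6. E_y = 21/2  [E is the reflection of F across C]
   → E = (1/2, 21/2)

B = (-573/65, 1071/65)
C = (-13/4, 15/4)
E = (1/2, 21/2)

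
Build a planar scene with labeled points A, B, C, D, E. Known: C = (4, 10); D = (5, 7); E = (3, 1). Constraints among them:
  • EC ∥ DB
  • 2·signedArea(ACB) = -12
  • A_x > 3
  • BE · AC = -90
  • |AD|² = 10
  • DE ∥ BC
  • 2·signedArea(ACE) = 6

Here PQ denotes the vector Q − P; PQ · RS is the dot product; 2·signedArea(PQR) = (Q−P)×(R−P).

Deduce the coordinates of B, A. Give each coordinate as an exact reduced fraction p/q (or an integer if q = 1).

1. B_x = 6  [DE ∥ BC ∩ EC ∥ DB]
2. B_y = 16  [DE ∥ BC ∩ EC ∥ DB]
   → B = (6, 16)
3. A_x = 4  [2·signedArea(ACB) = -12 ∩ BE · AC = -90]
4. A_y = 4  [2·signedArea(ACB) = -12 ∩ BE · AC = -90]
   → A = (4, 4)

A = (4, 4)
B = (6, 16)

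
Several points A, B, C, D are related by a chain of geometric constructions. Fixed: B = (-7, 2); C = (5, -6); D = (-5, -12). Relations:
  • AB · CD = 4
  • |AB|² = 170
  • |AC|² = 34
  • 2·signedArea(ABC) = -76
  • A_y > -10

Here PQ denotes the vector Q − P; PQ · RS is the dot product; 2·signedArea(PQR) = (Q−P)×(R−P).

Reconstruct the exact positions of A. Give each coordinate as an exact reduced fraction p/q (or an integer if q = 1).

1. A_x = 0  [AB · CD = 4 ∩ 2·signedArea(ABC) = -76]
2. A_y = -9  [AB · CD = 4 ∩ 2·signedArea(ABC) = -76]
   → A = (0, -9)

A = (0, -9)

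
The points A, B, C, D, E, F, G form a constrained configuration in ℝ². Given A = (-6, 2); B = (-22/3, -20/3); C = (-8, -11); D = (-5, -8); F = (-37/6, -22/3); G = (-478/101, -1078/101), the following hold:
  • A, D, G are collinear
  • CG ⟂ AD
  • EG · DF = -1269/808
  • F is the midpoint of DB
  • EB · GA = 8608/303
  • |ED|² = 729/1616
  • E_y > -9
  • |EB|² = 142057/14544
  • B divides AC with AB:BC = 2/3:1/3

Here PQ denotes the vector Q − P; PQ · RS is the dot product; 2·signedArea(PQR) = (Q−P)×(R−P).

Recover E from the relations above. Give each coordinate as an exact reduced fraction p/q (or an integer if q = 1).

1. E_x = -1993/404  [EB · GA = 8608/303 ∩ EG · DF = -1269/808]
2. E_y = -1751/202  [EB · GA = 8608/303 ∩ EG · DF = -1269/808]
   → E = (-1993/404, -1751/202)

E = (-1993/404, -1751/202)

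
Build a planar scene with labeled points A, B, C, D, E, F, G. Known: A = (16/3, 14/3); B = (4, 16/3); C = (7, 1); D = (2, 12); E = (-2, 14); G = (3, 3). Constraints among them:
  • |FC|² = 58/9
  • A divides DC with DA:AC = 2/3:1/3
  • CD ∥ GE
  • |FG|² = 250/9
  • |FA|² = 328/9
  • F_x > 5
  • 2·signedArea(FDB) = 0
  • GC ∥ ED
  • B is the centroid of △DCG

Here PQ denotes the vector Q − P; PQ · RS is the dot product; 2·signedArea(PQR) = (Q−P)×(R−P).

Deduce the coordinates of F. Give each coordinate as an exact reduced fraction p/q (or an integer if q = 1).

F = (6, -4/3)

1. F_x = 6  [line 20/3·x + 2·y + -112/3 = 0 ∩ |FC|² = 58/9]
2. F_y = -4/3  [line 20/3·x + 2·y + -112/3 = 0 ∩ |FC|² = 58/9]
   → F = (6, -4/3)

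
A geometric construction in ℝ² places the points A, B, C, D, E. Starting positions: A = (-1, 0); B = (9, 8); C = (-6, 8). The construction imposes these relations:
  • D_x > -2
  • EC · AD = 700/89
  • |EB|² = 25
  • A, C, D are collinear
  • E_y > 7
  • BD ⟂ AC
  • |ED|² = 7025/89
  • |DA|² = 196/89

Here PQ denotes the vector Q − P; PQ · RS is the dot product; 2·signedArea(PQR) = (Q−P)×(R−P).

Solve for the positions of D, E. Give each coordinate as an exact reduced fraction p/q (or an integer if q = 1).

D = (-159/89, 112/89)
E = (4, 8)

1. D_x = -159/89  [A, C, D are collinear ∩ BD ⟂ AC]
2. D_y = 112/89  [A, C, D are collinear ∩ BD ⟂ AC]
   → D = (-159/89, 112/89)
3. E_x = 4  [line 70/89·x + -112/89·y + 616/89 = 0 ∩ |ED|² = 7025/89]
4. E_y = 8  [line 70/89·x + -112/89·y + 616/89 = 0 ∩ |ED|² = 7025/89]
   → E = (4, 8)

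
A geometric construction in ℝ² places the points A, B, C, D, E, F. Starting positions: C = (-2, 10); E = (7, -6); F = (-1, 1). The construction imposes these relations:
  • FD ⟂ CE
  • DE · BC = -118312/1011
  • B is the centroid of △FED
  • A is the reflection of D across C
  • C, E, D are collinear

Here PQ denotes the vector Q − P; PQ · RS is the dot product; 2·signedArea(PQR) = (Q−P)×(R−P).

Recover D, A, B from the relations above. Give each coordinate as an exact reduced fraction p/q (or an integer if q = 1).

1. D_x = 703/337  [C, E, D are collinear ∩ FD ⟂ CE]
2. D_y = 922/337  [C, E, D are collinear ∩ FD ⟂ CE]
   → D = (703/337, 922/337)
3. A_x = -2051/337  [A is the reflection of D across C]
4. A_y = 5818/337  [A is the reflection of D across C]
   → A = (-2051/337, 5818/337)
5. B_x = 2725/1011  [B is the centroid of △FED]
6. B_y = -763/1011  [B is the centroid of △FED]
   → B = (2725/1011, -763/1011)

A = (-2051/337, 5818/337)
B = (2725/1011, -763/1011)
D = (703/337, 922/337)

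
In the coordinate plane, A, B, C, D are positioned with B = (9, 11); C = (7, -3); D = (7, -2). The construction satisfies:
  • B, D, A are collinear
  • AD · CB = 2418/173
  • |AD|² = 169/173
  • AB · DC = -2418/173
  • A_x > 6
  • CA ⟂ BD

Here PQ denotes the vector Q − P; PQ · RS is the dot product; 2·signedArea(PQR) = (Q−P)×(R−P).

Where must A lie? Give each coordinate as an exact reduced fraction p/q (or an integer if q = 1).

A = (1185/173, -515/173)

1. A_x = 1185/173  [B, D, A are collinear ∩ CA ⟂ BD]
2. A_y = -515/173  [B, D, A are collinear ∩ CA ⟂ BD]
   → A = (1185/173, -515/173)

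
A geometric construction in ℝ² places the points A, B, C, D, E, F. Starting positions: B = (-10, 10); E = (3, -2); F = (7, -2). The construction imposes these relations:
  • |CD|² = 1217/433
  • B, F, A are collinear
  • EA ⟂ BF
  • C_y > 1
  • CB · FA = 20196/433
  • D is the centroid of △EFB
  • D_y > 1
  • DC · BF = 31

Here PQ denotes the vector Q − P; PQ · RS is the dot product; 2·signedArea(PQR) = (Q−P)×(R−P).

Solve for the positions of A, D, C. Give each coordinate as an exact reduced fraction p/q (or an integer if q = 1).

A = (1875/433, -50/433)
C = (719/433, 766/433)
D = (0, 2)

1. A_x = 1875/433  [B, F, A are collinear ∩ EA ⟂ BF]
2. A_y = -50/433  [B, F, A are collinear ∩ EA ⟂ BF]
   → A = (1875/433, -50/433)
3. D_x = 0  [D is the centroid of △EFB]
4. D_y = 2  [D is the centroid of △EFB]
   → D = (0, 2)
5. C_x = 719/433  [line 1156/433·x + -816/433·y + -476/433 = 0 ∩ |CD|² = 1217/433]
6. C_y = 766/433  [line 1156/433·x + -816/433·y + -476/433 = 0 ∩ |CD|² = 1217/433]
   → C = (719/433, 766/433)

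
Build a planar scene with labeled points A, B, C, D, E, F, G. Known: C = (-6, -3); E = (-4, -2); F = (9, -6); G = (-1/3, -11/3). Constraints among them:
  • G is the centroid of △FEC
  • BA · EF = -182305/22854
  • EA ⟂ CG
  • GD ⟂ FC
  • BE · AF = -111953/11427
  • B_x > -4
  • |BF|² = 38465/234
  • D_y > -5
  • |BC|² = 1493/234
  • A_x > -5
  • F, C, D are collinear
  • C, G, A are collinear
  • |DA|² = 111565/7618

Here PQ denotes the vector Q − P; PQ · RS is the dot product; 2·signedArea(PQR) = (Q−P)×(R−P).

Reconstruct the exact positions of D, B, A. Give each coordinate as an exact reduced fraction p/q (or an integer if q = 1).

A = (-1214/293, -943/293)
B = (-271/78, -79/26)
D = (-11/26, -107/26)

1. D_x = -11/26  [F, C, D are collinear ∩ GD ⟂ FC]
2. D_y = -107/26  [F, C, D are collinear ∩ GD ⟂ FC]
   → D = (-11/26, -107/26)
3. A_x = -1214/293  [C, G, A are collinear ∩ EA ⟂ CG]
4. A_y = -943/293  [C, G, A are collinear ∩ EA ⟂ CG]
   → A = (-1214/293, -943/293)
5. B_x = -271/78  [BA · EF = -182305/22854 ∩ BE · AF = -111953/11427]
6. B_y = -79/26  [BA · EF = -182305/22854 ∩ BE · AF = -111953/11427]
   → B = (-271/78, -79/26)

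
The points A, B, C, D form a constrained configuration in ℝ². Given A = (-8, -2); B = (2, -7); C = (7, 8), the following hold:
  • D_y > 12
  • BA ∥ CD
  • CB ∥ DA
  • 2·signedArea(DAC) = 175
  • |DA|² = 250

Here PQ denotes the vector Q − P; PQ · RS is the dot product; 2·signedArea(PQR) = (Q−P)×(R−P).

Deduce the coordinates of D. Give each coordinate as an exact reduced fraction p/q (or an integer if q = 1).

1. D_x = -3  [CB ∥ DA ∩ BA ∥ CD]
2. D_y = 13  [CB ∥ DA ∩ BA ∥ CD]
   → D = (-3, 13)

D = (-3, 13)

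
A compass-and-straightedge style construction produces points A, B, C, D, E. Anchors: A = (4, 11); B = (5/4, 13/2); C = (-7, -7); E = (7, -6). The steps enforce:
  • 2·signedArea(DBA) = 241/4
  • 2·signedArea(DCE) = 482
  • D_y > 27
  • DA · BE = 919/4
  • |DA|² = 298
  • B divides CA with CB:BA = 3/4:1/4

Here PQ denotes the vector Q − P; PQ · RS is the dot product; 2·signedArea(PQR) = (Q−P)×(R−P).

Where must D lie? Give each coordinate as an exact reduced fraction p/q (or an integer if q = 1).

D = (1, 28)

1. D_x = 1  [2·signedArea(DCE) = 482 ∩ DA · BE = 919/4]
2. D_y = 28  [2·signedArea(DCE) = 482 ∩ DA · BE = 919/4]
   → D = (1, 28)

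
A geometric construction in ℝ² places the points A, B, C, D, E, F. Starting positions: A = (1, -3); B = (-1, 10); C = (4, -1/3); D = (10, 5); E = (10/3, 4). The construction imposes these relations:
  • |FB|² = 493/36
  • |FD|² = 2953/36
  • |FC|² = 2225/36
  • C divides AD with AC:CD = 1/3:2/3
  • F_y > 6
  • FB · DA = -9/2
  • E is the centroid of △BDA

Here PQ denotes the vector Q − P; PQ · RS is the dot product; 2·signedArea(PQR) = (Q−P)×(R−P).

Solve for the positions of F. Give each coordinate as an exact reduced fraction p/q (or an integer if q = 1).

F = (7/6, 7)

1. F_x = 7/6  [line 9·x + 8·y + -133/2 = 0 ∩ |FD|² = 2953/36]
2. F_y = 7  [line 9·x + 8·y + -133/2 = 0 ∩ |FD|² = 2953/36]
   → F = (7/6, 7)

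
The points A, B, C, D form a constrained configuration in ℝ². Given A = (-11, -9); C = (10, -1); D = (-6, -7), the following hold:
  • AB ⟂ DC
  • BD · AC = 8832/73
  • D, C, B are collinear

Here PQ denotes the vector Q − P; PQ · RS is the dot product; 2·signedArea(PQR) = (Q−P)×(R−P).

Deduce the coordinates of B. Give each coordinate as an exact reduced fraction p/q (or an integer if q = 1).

B = (-806/73, -649/73)

1. B_x = -806/73  [D, C, B are collinear ∩ AB ⟂ DC]
2. B_y = -649/73  [D, C, B are collinear ∩ AB ⟂ DC]
   → B = (-806/73, -649/73)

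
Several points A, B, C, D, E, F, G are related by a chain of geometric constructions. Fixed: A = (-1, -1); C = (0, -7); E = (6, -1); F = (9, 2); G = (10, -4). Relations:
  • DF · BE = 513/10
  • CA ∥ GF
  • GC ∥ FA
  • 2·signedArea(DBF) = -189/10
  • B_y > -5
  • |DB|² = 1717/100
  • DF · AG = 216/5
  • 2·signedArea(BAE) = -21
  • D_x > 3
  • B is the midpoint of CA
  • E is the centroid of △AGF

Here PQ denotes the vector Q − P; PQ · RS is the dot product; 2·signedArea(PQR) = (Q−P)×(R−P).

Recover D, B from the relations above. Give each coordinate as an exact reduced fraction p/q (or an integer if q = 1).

1. B_x = -1/2  [B is the midpoint of CA]
2. B_y = -4  [B is the midpoint of CA]
   → B = (-1/2, -4)
3. D_x = 18/5  [2·signedArea(DBF) = -189/10 ∩ DF · BE = 513/10]
4. D_y = -17/5  [2·signedArea(DBF) = -189/10 ∩ DF · BE = 513/10]
   → D = (18/5, -17/5)

B = (-1/2, -4)
D = (18/5, -17/5)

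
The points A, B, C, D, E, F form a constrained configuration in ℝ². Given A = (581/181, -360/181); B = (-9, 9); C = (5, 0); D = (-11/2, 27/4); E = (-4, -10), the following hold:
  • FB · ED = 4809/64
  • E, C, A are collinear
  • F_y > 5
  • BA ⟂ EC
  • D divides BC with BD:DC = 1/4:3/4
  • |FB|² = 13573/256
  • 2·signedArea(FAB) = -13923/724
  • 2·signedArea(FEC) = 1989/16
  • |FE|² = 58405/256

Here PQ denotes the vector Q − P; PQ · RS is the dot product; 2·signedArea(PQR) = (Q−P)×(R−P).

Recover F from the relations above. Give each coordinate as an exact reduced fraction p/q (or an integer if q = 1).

F = (-23/8, 81/16)

1. F_x = -23/8  [2·signedArea(FAB) = -13923/724 ∩ 2·signedArea(FEC) = 1989/16]
2. F_y = 81/16  [2·signedArea(FAB) = -13923/724 ∩ 2·signedArea(FEC) = 1989/16]
   → F = (-23/8, 81/16)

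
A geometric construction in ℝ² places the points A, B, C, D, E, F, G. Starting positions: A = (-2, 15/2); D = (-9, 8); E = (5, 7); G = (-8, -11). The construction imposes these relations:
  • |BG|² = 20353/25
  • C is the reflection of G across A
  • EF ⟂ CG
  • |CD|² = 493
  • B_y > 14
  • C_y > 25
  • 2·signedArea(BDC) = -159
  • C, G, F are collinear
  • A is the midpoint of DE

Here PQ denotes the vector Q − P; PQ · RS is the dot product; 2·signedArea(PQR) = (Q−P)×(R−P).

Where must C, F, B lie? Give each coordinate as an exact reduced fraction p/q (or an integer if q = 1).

B = (23/5, 73/5)
C = (4, 26)
F = (-2240/1513, 13771/1513)

1. C_x = 4  [C is the reflection of G across A]
2. C_y = 26  [C is the reflection of G across A]
   → C = (4, 26)
3. F_x = -2240/1513  [C, G, F are collinear ∩ EF ⟂ CG]
4. F_y = 13771/1513  [C, G, F are collinear ∩ EF ⟂ CG]
   → F = (-2240/1513, 13771/1513)
5. B_x = 23/5  [line -18·x + 13·y + -107 = 0 ∩ |BG|² = 20353/25]
6. B_y = 73/5  [line -18·x + 13·y + -107 = 0 ∩ |BG|² = 20353/25]
   → B = (23/5, 73/5)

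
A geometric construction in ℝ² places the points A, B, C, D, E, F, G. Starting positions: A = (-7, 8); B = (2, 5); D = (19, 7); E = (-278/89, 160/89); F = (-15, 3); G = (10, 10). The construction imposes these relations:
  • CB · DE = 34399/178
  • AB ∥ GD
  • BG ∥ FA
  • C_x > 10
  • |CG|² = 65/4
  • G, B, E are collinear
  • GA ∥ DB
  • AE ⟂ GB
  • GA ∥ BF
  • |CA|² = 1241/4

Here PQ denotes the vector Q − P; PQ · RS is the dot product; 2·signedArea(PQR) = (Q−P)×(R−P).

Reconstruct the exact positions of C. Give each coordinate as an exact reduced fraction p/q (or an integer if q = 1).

1. C_x = 21/2  [line 1969/89·x + 463/89·y + -46905/178 = 0 ∩ |CG|² = 65/4]
2. C_y = 6  [line 1969/89·x + 463/89·y + -46905/178 = 0 ∩ |CG|² = 65/4]
   → C = (21/2, 6)

C = (21/2, 6)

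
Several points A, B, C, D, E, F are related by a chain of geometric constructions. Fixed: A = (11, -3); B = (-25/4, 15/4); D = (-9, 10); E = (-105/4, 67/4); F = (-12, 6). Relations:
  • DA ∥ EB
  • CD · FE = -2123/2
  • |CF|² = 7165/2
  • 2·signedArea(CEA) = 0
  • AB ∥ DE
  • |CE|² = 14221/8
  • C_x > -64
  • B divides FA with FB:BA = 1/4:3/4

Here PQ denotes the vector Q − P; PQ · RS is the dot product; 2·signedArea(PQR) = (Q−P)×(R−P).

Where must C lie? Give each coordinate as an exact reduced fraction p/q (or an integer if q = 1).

1. C_x = -127/2  [2·signedArea(CEA) = 0 ∩ CD · FE = -2123/2]
2. C_y = 73/2  [2·signedArea(CEA) = 0 ∩ CD · FE = -2123/2]
   → C = (-127/2, 73/2)

C = (-127/2, 73/2)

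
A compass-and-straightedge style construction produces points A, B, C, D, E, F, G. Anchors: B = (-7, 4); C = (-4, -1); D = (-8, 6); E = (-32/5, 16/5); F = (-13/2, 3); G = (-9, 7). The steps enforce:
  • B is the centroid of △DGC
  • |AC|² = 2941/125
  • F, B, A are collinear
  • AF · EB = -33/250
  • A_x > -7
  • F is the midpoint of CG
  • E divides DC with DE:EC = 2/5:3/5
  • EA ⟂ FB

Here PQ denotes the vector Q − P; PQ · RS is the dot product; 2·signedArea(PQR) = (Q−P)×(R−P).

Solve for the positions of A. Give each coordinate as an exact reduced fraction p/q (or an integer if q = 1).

A = (-164/25, 78/25)

1. A_x = -164/25  [F, B, A are collinear ∩ EA ⟂ FB]
2. A_y = 78/25  [F, B, A are collinear ∩ EA ⟂ FB]
   → A = (-164/25, 78/25)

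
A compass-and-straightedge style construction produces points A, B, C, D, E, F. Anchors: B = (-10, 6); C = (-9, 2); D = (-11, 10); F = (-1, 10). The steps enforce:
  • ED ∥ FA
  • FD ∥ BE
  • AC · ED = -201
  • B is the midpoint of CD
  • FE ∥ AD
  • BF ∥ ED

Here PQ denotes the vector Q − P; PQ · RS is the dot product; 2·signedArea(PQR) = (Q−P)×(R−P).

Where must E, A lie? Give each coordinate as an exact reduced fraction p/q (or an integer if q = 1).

1. E_x = -20  [BF ∥ ED ∩ FD ∥ BE]
2. E_y = 6  [BF ∥ ED ∩ FD ∥ BE]
   → E = (-20, 6)
3. A_x = 8  [FE ∥ AD ∩ ED ∥ FA]
4. A_y = 14  [FE ∥ AD ∩ ED ∥ FA]
   → A = (8, 14)

A = (8, 14)
E = (-20, 6)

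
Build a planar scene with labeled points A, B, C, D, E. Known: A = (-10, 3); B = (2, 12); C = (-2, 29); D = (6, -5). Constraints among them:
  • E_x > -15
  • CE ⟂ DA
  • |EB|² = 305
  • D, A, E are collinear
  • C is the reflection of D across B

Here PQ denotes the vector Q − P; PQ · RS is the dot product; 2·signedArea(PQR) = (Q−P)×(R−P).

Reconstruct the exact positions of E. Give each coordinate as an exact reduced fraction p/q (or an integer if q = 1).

E = (-14, 5)

1. E_x = -14  [D, A, E are collinear ∩ CE ⟂ DA]
2. E_y = 5  [D, A, E are collinear ∩ CE ⟂ DA]
   → E = (-14, 5)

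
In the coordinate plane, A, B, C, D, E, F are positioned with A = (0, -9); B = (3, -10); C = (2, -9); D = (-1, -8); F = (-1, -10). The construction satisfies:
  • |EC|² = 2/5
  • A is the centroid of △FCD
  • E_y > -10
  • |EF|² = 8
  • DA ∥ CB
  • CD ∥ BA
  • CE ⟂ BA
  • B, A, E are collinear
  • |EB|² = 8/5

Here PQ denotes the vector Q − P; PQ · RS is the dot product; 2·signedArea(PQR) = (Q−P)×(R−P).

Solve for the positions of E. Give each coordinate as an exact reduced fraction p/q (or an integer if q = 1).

1. E_x = 9/5  [B, A, E are collinear ∩ CE ⟂ BA]
2. E_y = -48/5  [B, A, E are collinear ∩ CE ⟂ BA]
   → E = (9/5, -48/5)

E = (9/5, -48/5)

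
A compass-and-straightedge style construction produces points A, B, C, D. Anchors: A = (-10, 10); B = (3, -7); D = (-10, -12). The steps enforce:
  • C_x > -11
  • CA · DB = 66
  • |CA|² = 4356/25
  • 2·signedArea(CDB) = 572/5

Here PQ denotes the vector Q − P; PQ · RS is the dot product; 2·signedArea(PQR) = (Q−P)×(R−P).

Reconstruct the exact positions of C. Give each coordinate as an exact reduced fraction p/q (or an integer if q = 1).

C = (-10, -16/5)

1. C_x = -10  [2·signedArea(CDB) = 572/5 ∩ CA · DB = 66]
2. C_y = -16/5  [2·signedArea(CDB) = 572/5 ∩ CA · DB = 66]
   → C = (-10, -16/5)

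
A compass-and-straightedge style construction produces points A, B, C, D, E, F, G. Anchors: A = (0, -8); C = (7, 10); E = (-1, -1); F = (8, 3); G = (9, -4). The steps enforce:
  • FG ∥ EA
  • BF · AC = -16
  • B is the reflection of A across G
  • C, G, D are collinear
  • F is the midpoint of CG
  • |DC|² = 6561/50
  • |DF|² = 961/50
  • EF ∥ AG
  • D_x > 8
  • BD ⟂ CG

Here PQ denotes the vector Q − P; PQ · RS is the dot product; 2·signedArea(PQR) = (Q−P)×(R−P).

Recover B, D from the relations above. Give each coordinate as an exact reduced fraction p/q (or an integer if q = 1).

1. B_x = 18  [B is the reflection of A across G]
2. B_y = 0  [B is the reflection of A across G]
   → B = (18, 0)
3. D_x = 431/50  [C, G, D are collinear ∩ BD ⟂ CG]
4. D_y = -67/50  [C, G, D are collinear ∩ BD ⟂ CG]
   → D = (431/50, -67/50)

B = (18, 0)
D = (431/50, -67/50)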